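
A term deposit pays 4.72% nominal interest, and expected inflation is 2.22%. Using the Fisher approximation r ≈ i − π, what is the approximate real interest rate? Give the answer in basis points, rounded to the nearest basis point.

250 basis points

r ≈ i − π = 4.72% − 2.22% = 250 basis points.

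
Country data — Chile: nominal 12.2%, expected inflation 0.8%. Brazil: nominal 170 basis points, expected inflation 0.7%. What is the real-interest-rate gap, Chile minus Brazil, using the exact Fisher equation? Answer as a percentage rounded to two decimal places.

10.32%

Chile: (1 + 0.1220)/(1 + 0.0080) − 1 = 11.3095%
Brazil: (1 + 0.0170)/(1 + 0.0070) − 1 = 0.9930%
Differential = 11.3095% − 0.9930% = 10.3165% → 10.32%.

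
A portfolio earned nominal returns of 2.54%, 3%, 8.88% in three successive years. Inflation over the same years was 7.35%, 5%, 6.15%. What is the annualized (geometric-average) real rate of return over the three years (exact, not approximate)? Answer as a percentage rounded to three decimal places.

-1.314%

Compound the nominal returns: 1.0254 × 1.0300 × 1.0888 = 1.14994919.
Compound inflation: 1.0735 × 1.0500 × 1.0615 = 1.19649626.
Deflate: 1.14994919 / 1.19649626 = 0.96109718.
Annualized real rate = 0.96109718^(1/3) − 1 = -1.3139% → -1.314%.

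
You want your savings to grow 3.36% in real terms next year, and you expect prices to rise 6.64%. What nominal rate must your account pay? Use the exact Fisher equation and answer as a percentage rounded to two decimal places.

10.22%

(1 + i) = (1 + r)(1 + π) = 1.03360 × 1.06640 = 1.10223104
i = 1.10223104 − 1, so the required nominal rate is 10.22%.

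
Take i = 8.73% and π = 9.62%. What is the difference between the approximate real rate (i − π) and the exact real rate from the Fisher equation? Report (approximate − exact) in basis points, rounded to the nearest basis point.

-8 basis points

Approximate: r ≈ 8.730% − 9.620% = -0.8900%
Exact: (1 + 0.0873)/(1 + 0.0962) − 1 = -0.8119%
Error = -0.8900% − (-0.8119%) = -0.0781% → -8 basis points.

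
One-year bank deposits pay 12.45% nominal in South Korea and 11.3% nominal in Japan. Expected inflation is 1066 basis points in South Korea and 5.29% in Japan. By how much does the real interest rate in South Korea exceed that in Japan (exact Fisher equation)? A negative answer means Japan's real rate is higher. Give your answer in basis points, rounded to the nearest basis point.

South Korea: (1 + 0.1245)/(1 + 0.1066) − 1 = 1.6176%
Japan: (1 + 0.1130)/(1 + 0.0529) − 1 = 5.7080%
Differential = 1.6176% − 5.7080% = -4.0905% → -409 basis points.

-409 basis points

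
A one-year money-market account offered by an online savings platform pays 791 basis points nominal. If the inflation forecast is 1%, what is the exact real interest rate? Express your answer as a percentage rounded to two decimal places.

6.84%

1 + r = 1.07910 / 1.01000 = 1.068416
r = 1.068416 − 1 = 6.8416%, i.e. 6.84%.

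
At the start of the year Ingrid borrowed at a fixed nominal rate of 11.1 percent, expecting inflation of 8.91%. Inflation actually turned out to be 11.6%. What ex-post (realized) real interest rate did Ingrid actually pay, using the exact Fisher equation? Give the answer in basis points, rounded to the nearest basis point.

Ex-post: (1 + 0.1110)/(1 + 0.1160) − 1 = -0.4480%
So the realized real rate is -45 basis points.

-45 basis points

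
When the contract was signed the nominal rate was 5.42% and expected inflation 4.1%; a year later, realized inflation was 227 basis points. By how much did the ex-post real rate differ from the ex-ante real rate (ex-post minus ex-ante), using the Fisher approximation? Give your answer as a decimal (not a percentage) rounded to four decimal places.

Ex-ante: 5.42% − 4.1% = 1.320%
Ex-post: 5.42% − 2.27% = 3.150%
Difference (ex-post − ex-ante) = 1.8300% → 0.0183.

0.0183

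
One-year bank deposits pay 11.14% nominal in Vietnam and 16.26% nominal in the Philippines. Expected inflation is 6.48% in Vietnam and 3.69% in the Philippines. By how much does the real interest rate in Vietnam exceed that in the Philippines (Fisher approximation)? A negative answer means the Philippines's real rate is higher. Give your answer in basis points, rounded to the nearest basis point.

-791 basis points

Vietnam: 11.14% − 6.48% = 4.660%
The Philippines: 16.26% − 3.69% = 12.570%
Differential = -7.910% → -791 basis points.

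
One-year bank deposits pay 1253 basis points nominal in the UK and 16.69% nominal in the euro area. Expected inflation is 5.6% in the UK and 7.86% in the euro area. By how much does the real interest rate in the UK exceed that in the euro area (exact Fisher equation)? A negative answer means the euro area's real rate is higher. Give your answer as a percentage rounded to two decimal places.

-1.62%

The UK: (1 + 0.1253)/(1 + 0.0560) − 1 = 6.5625%
The euro area: (1 + 0.1669)/(1 + 0.0786) − 1 = 8.1865%
Differential = 6.5625% − 8.1865% = -1.6240% → -1.62%.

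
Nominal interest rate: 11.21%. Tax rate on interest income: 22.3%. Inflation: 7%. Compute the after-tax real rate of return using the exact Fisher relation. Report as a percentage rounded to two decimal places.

1.60%

After-tax nominal return = 11.21% × (1 − 0.223) = 8.71017%.
1 + r = 1.0871017 / 1.07000 = 1.015983
After-tax real rate = 1.015983 − 1 → 1.60%.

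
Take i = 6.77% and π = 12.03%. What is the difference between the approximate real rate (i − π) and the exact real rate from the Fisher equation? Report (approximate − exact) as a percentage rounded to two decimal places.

-0.56%

Approximate: r ≈ 6.770% − 12.030% = -5.2600%
Exact: (1 + 0.0677)/(1 + 0.1203) − 1 = -4.6952%
Error = -5.2600% − (-4.6952%) = -0.5648% → -0.56%.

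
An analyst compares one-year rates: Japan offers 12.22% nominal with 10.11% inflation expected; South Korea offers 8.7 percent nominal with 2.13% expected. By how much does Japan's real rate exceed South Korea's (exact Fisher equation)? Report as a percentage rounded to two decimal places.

Japan: (1 + 0.1222)/(1 + 0.1011) − 1 = 1.9163%
South Korea: (1 + 0.0870)/(1 + 0.0213) − 1 = 6.4330%
Differential = 1.9163% − 6.4330% = -4.5167% → -4.52%.

-4.52%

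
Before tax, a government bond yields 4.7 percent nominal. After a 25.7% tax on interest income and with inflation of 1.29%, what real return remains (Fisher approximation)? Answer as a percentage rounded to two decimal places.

After-tax nominal return = 4.7% × (1 − 0.257) = 3.4921%.
r ≈ 3.4921% − 1.29% → 2.20%.

2.20%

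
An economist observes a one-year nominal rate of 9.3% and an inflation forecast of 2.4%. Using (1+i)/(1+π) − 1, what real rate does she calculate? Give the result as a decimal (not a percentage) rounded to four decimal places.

0.0674

1 + r = 1.09300 / 1.02400 = 1.067383
r = 1.067383 − 1 = 6.7383%, i.e. 0.0674.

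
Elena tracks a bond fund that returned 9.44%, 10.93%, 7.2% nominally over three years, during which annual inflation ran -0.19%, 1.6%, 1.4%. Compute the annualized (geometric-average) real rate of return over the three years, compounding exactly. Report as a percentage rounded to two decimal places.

Nominal growth factor = 1.0944 × 1.1093 × 1.0720 = 1.30142721
Price-level growth factor = 0.9981 × 1.0160 × 1.0140 = 1.02826657
Real growth factor = 1.30142721 / 1.02826657 = 1.26565158
Annualized real rate = 1.26565158^(1/3) − 1 = 8.1695% → 8.17%.

8.17%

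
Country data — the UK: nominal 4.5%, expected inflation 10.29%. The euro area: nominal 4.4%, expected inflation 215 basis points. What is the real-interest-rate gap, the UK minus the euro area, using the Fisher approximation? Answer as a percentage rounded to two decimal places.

-8.04%

The UK: 4.5% − 10.29% = -5.790%
The euro area: 4.4% − 2.15% = 2.250%
Differential = -8.040% → -8.04%.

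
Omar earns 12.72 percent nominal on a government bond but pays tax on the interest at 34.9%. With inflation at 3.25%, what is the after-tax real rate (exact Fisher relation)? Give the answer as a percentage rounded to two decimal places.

4.87%

After-tax nominal return = 12.72% × (1 − 0.349) = 8.28072%.
1 + r = 1.0828072 / 1.03250 = 1.048724
After-tax real rate = 1.048724 − 1 → 4.87%.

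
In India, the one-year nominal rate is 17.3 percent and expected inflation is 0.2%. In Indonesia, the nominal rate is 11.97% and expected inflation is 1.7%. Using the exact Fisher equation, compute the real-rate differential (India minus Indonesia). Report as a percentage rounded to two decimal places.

India: (1 + 0.1730)/(1 + 0.0020) − 1 = 17.0659%
Indonesia: (1 + 0.1197)/(1 + 0.0170) − 1 = 10.0983%
Differential = 17.0659% − 10.0983% = 6.9675% → 6.97%.

6.97%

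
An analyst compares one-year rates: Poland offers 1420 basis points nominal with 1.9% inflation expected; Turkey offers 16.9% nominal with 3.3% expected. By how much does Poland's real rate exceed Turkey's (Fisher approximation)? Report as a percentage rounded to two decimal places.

Poland: 14.2% − 1.9% = 12.300%
Turkey: 16.9% − 3.3% = 13.600%
Differential = -1.300% → -1.30%.

-1.30%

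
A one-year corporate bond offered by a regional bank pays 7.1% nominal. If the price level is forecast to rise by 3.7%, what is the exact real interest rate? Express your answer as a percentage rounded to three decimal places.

3.279%

By the Fisher equation, 1 + r = (1 + i)/(1 + π).
1 + r = 1.07100 / 1.03700 = 1.032787
r = 1.032787 − 1 = 3.2787%, i.e. 3.279%.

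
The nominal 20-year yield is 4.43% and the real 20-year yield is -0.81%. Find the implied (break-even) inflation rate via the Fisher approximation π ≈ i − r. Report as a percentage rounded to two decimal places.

5.24%

π ≈ i − r = 4.43% − (-0.81%) → 5.24%.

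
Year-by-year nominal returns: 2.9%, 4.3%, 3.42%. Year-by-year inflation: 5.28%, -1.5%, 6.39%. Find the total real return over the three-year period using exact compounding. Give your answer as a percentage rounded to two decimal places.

0.61%

Compound the nominal returns: 1.0290 × 1.0430 × 1.0342 = 1.109952.
Compound inflation: 1.0528 × 0.9850 × 1.0639 = 1.103273.
Deflate: 1.109952 / 1.103273 = 1.006054.
Total real return = 1.006054 − 1 → 0.61%.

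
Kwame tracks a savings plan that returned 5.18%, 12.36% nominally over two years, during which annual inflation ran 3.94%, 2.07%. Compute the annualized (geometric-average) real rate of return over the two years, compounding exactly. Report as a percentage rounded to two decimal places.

5.54%

Compound the nominal returns: 1.0518 × 1.1236 = 1.18180248.
Compound inflation: 1.0394 × 1.0207 = 1.06091558.
Deflate: 1.18180248 / 1.06091558 = 1.11394582.
Annualized real rate = 1.11394582^(1/2) − 1 = 5.5436% → 5.54%.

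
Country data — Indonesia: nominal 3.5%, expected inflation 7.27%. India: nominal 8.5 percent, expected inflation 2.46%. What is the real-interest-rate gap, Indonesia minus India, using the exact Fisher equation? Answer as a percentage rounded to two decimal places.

Indonesia: (1 + 0.0350)/(1 + 0.0727) − 1 = -3.5145%
India: (1 + 0.0850)/(1 + 0.0246) − 1 = 5.8950%
Differential = -3.5145% − 5.8950% = -9.4095% → -9.41%.

-9.41%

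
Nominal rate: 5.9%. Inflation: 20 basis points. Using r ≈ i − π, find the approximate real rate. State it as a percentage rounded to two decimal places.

5.70%

r ≈ i − π = 5.9% − 0.2% = 5.70%.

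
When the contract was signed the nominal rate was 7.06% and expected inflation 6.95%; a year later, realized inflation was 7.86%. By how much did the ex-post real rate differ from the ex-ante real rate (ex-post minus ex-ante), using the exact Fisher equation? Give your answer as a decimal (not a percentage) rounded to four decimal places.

Ex-ante: (1 + 0.0706)/(1 + 0.0695) − 1 = 0.1029%
Ex-post: (1 + 0.0706)/(1 + 0.0786) − 1 = -0.7417%
Difference (ex-post − ex-ante) = -0.8446% → -0.0084.

-0.0084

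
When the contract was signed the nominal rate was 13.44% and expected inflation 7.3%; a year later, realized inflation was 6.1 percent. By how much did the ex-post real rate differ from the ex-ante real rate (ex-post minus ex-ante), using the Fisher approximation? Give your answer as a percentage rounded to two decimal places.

1.20%

Ex-ante: 13.44% − 7.3% = 6.140%
Ex-post: 13.44% − 6.1% = 7.340%
Difference (ex-post − ex-ante) = 1.2000% → 1.20%.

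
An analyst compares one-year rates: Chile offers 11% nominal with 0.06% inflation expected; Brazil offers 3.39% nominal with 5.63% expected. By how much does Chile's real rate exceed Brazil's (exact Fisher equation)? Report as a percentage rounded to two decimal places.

13.05%

Chile: (1 + 0.1100)/(1 + 0.0006) − 1 = 10.9334%
Brazil: (1 + 0.0339)/(1 + 0.0563) − 1 = -2.1206%
Differential = 10.9334% − (-2.1206%) = 13.0540% → 13.05%.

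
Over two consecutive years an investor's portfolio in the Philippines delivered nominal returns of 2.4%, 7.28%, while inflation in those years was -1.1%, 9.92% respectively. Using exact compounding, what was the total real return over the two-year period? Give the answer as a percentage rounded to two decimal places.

Nominal growth factor = 1.0240 × 1.0728 = 1.098547
Price-level growth factor = 0.9890 × 1.0992 = 1.087109
Real growth factor = 1.098547 / 1.087109 = 1.010522
Total real return = 1.010522 − 1 → 1.05%.

1.05%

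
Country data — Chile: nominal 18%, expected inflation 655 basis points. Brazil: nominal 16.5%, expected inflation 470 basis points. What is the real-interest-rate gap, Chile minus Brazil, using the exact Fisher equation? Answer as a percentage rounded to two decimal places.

Chile: (1 + 0.1800)/(1 + 0.0655) − 1 = 10.7461%
Brazil: (1 + 0.1650)/(1 + 0.0470) − 1 = 11.2703%
Differential = 10.7461% − 11.2703% = -0.5242% → -0.52%.

-0.52%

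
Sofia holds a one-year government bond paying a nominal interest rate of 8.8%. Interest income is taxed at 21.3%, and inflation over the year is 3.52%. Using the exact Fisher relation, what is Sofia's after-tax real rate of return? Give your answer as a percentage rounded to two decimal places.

3.29%

After-tax nominal return = 8.8% × (1 − 0.213) = 6.9256%.
1 + r = 1.069256 / 1.03520 = 1.032898
After-tax real rate = 1.032898 − 1 → 3.29%.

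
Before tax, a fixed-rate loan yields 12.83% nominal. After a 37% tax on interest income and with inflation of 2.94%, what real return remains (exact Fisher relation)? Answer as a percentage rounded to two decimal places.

5.00%

After-tax nominal return = 12.83% × (1 − 0.37) = 8.0829%.
1 + r = 1.080829 / 1.02940 = 1.049960
After-tax real rate = 1.049960 − 1 → 5.00%.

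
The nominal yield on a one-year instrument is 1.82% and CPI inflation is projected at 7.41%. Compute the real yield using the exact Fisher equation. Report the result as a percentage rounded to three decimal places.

1 + r = 1.01820 / 1.07410 = 0.947956
r = 0.947956 − 1 = -5.2044%, i.e. -5.204%.

-5.204%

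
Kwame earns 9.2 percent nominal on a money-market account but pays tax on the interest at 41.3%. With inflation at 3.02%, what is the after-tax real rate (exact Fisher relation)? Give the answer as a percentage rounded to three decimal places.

2.311%

After-tax nominal return = 9.2% × (1 − 0.413) = 5.4004%.
1 + r = 1.054004 / 1.03020 = 1.023106
After-tax real rate = 1.023106 − 1 → 2.311%.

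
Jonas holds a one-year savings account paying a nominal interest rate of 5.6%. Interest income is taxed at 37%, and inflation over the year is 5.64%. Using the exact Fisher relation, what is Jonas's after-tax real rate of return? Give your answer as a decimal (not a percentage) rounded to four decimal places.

-0.0200

After-tax nominal return = 5.6% × (1 − 0.37) = 3.5280%.
1 + r = 1.03528 / 1.05640 = 0.980008
After-tax real rate = 0.980008 − 1 → -0.0200.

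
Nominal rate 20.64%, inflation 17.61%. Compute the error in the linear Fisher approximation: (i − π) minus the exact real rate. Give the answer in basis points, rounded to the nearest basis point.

Approximate: r ≈ 20.640% − 17.610% = 3.0300%
Exact: (1 + 0.2064)/(1 + 0.1761) − 1 = 2.5763%
Error = 3.0300% − 2.5763% = 0.4537% → 45 basis points.

45 basis points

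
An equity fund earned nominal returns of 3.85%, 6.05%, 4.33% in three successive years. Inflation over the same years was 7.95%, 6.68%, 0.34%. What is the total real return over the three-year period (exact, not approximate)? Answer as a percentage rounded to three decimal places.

-0.563%

Compound the nominal returns: 1.0385 × 1.0605 × 1.0433 = 1.149017.
Compound inflation: 1.0795 × 1.0668 × 1.0034 = 1.155526.
Deflate: 1.149017 / 1.155526 = 0.994367.
Total real return = 0.994367 − 1 → -0.563%.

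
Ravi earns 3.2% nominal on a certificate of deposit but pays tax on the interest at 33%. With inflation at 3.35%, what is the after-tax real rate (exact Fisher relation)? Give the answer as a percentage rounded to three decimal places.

-1.167%

After-tax nominal return = 3.2% × (1 − 0.33) = 2.1440%.
1 + r = 1.02144 / 1.03350 = 0.988331
After-tax real rate = 0.988331 − 1 → -1.167%.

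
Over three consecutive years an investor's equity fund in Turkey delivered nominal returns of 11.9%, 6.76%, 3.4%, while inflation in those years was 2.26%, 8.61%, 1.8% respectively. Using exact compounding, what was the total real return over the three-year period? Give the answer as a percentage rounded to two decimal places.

Nominal growth factor = 1.1190 × 1.0676 × 1.0340 = 1.235262
Price-level growth factor = 1.0226 × 1.0861 × 1.0180 = 1.130637
Real growth factor = 1.235262 / 1.130637 = 1.092536
Total real return = 1.092536 − 1 → 9.25%.

9.25%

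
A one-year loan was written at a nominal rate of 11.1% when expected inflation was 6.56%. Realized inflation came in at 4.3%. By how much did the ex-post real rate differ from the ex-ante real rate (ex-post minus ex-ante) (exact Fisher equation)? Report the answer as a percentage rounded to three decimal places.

Ex-ante: (1 + 0.1110)/(1 + 0.0656) − 1 = 4.2605%
Ex-post: (1 + 0.1110)/(1 + 0.0430) − 1 = 6.5197%
Difference (ex-post − ex-ante) = 2.2591% → 2.259%.

2.259%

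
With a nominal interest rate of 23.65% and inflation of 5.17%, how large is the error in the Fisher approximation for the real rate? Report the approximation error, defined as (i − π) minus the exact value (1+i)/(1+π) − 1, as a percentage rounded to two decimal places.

Approximate: r ≈ 23.650% − 5.170% = 18.4800%
Exact: (1 + 0.2365)/(1 + 0.0517) − 1 = 17.5716%
Error = 18.4800% − 17.5716% = 0.9084% → 0.91%.

0.91%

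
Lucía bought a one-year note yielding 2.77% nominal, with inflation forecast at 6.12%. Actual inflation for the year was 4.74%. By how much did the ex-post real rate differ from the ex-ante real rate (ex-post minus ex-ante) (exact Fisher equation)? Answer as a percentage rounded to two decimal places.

1.28%

Ex-ante: (1 + 0.0277)/(1 + 0.0612) − 1 = -3.1568%
Ex-post: (1 + 0.0277)/(1 + 0.0474) − 1 = -1.8808%
Difference (ex-post − ex-ante) = 1.2760% → 1.28%.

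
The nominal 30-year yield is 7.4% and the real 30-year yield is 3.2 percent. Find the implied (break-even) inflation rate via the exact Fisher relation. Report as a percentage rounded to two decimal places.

(1 + π) = (1 + i)/(1 + r) = 1.07400 / 1.03200 = 1.040698
Break-even inflation = 1.040698 − 1 → 4.07%.

4.07%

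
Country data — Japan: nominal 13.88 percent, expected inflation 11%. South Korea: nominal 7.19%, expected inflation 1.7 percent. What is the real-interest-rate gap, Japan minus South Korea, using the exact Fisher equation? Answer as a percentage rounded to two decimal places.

Japan: (1 + 0.1388)/(1 + 0.1100) − 1 = 2.5946%
South Korea: (1 + 0.0719)/(1 + 0.0170) − 1 = 5.3982%
Differential = 2.5946% − 5.3982% = -2.8036% → -2.80%.

-2.80%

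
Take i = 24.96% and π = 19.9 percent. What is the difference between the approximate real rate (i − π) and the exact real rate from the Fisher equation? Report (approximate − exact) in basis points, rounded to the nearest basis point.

84 basis points

Approximate: r ≈ 24.960% − 19.900% = 5.0600%
Exact: (1 + 0.2496)/(1 + 0.1990) − 1 = 4.2202%
Error = 5.0600% − 4.2202% = 0.8398% → 84 basis points.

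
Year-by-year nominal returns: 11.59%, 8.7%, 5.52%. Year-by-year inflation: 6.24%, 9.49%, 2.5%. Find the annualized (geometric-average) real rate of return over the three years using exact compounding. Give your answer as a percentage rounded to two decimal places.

2.39%

Compound the nominal returns: 1.1159 × 1.0870 × 1.0552 = 1.27993998.
Compound inflation: 1.0624 × 1.0949 × 1.0250 = 1.19230230.
Deflate: 1.27993998 / 1.19230230 = 1.07350290.
Annualized real rate = 1.07350290^(1/3) − 1 = 2.3924% → 2.39%.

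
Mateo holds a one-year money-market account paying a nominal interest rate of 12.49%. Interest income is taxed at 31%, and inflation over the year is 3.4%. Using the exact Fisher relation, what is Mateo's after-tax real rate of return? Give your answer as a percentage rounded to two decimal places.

5.05%

After-tax nominal return = 12.49% × (1 − 0.31) = 8.6181%.
1 + r = 1.086181 / 1.03400 = 1.050465
After-tax real rate = 1.050465 − 1 → 5.05%.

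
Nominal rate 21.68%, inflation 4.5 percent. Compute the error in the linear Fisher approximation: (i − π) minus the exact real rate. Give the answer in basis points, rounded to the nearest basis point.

Approximate: r ≈ 21.680% − 4.500% = 17.1800%
Exact: (1 + 0.2168)/(1 + 0.0450) − 1 = 16.4402%
Error = 17.1800% − 16.4402% = 0.7398% → 74 basis points.

74 basis points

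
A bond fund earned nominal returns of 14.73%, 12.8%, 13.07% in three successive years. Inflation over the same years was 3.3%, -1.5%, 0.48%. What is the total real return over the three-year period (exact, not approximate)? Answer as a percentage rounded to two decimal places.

Compound the nominal returns: 1.1473 × 1.1280 × 1.1307 = 1.463300.
Compound inflation: 1.0330 × 0.9850 × 1.0048 = 1.022389.
Deflate: 1.463300 / 1.022389 = 1.431256.
Total real return = 1.431256 − 1 → 43.13%.

43.13%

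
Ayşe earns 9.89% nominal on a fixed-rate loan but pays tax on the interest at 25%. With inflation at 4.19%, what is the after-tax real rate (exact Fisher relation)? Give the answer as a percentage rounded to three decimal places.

After-tax nominal return = 9.89% × (1 − 0.25) = 7.4175%.
1 + r = 1.074175 / 1.04190 = 1.030977
After-tax real rate = 1.030977 − 1 → 3.098%.

3.098%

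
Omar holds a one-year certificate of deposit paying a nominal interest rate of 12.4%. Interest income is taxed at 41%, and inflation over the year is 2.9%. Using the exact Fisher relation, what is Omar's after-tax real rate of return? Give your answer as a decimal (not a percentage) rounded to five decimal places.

0.04292

After-tax nominal return = 12.4% × (1 − 0.41) = 7.3160%.
1 + r = 1.07316 / 1.02900 = 1.0429155
After-tax real rate = 1.0429155 − 1 → 0.04292.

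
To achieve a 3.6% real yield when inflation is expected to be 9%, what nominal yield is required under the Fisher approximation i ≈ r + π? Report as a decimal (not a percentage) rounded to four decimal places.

0.1260

i ≈ r + π = 3.6% + 9% = 0.1260.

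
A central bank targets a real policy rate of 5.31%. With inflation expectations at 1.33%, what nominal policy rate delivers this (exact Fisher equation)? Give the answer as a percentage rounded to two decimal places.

(1 + i) = (1 + r)(1 + π) = 1.05310 × 1.01330 = 1.06710623
i = 1.06710623 − 1, so the required nominal rate is 6.71%.

6.71%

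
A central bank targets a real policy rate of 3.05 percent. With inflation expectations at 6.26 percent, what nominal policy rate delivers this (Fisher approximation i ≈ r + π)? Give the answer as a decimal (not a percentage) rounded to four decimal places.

i ≈ r + π = 3.05% + 6.26% = 0.0931.

0.0931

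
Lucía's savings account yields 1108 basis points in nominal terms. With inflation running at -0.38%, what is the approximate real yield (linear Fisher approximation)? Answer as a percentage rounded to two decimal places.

11.46%

r ≈ i − π = 11.08% − (-0.38%) = 11.46%.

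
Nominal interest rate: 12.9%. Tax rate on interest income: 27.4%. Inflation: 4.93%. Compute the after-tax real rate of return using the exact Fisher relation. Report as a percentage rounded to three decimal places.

After-tax nominal return = 12.9% × (1 − 0.274) = 9.3654%.
1 + r = 1.093654 / 1.04930 = 1.042270
After-tax real rate = 1.042270 − 1 → 4.227%.

4.227%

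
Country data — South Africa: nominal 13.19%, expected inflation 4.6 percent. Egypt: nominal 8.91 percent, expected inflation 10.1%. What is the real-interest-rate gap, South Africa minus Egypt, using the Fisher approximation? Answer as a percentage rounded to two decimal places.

9.78%

South Africa: 13.19% − 4.6% = 8.590%
Egypt: 8.91% − 10.1% = -1.190%
Differential = 9.780% → 9.78%.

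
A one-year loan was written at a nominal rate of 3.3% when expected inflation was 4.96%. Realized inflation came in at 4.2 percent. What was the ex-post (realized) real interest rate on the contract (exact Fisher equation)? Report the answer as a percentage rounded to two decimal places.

Ex-post: (1 + 0.0330)/(1 + 0.0420) − 1 = -0.8637%
So the realized real rate is -0.86%.

-0.86%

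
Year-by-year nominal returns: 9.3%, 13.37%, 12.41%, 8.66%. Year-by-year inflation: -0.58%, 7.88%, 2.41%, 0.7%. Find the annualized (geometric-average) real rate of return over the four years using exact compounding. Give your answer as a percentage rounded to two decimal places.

8.16%

Nominal growth factor = 1.0930 × 1.1337 × 1.1241 × 1.0866 = 1.51353670
Price-level growth factor = 0.9942 × 1.0788 × 1.0241 × 1.0070 = 1.10607998
Real growth factor = 1.51353670 / 1.10607998 = 1.36837907
Annualized real rate = 1.36837907^(1/4) − 1 = 8.1562% → 8.16%.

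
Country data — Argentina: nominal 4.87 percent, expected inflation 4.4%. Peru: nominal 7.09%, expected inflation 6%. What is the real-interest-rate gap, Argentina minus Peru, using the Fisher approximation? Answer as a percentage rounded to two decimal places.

Argentina: 4.87% − 4.4% = 0.470%
Peru: 7.09% − 6% = 1.090%
Differential = -0.620% → -0.62%.

-0.62%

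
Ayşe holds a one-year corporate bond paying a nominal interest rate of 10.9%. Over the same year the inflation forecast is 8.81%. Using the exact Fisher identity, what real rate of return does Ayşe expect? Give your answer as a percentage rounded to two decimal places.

By the Fisher identity, 1 + r = (1 + i)/(1 + π).
1 + r = 1.10900 / 1.08810 = 1.019208
r = 1.019208 − 1 = 1.9208%, i.e. 1.92%.

1.92%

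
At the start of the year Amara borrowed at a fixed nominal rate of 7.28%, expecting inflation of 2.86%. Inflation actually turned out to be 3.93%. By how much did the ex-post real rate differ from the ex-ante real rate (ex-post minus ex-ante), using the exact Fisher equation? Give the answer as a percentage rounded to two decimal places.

-1.07%

Ex-ante: (1 + 0.0728)/(1 + 0.0286) − 1 = 4.2971%
Ex-post: (1 + 0.0728)/(1 + 0.0393) − 1 = 3.2233%
Difference (ex-post − ex-ante) = -1.0738% → -1.07%.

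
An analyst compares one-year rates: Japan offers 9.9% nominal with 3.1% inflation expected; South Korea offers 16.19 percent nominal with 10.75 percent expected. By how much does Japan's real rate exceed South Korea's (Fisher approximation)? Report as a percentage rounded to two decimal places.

Japan: 9.9% − 3.1% = 6.800%
South Korea: 16.19% − 10.75% = 5.440%
Differential = 1.360% → 1.36%.

1.36%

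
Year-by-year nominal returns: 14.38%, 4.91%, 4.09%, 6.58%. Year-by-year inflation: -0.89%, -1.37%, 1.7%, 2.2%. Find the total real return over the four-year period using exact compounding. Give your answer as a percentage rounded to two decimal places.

Compound the nominal returns: 1.1438 × 1.0491 × 1.0409 × 1.0658 = 1.331226.
Compound inflation: 0.9911 × 0.9863 × 1.0170 × 1.0220 = 1.016011.
Deflate: 1.331226 / 1.016011 = 1.310248.
Total real return = 1.310248 − 1 → 31.02%.

31.02%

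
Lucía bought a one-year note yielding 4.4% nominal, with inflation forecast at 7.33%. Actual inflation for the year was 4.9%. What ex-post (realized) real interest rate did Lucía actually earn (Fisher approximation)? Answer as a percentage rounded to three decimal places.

Ex-post: 4.4% − 4.9% = -0.500%
So the realized real rate is -0.500%.

-0.500%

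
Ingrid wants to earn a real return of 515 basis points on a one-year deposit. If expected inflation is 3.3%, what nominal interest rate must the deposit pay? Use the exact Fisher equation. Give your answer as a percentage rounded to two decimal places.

8.62%

(1 + i) = (1 + r)(1 + π) = 1.05150 × 1.03300 = 1.0861995
i = 1.0861995 − 1, so the required nominal rate is 8.62%.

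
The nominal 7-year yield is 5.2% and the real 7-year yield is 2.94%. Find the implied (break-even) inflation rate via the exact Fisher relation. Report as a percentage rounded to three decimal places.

2.195%

(1 + π) = (1 + i)/(1 + r) = 1.05200 / 1.02940 = 1.0219545
Break-even inflation = 1.0219545 − 1 → 2.195%.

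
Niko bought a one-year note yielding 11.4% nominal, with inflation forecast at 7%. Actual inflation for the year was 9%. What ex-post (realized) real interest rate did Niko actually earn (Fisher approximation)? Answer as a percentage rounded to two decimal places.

2.40%

Ex-post: 11.4% − 9% = 2.400%
So the realized real rate is 2.40%.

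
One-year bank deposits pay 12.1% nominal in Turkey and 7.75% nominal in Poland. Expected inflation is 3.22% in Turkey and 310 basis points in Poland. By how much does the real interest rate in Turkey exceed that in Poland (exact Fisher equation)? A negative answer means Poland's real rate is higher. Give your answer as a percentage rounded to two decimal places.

4.09%

Turkey: (1 + 0.1210)/(1 + 0.0322) − 1 = 8.6030%
Poland: (1 + 0.0775)/(1 + 0.0310) − 1 = 4.5102%
Differential = 8.6030% − 4.5102% = 4.0928% → 4.09%.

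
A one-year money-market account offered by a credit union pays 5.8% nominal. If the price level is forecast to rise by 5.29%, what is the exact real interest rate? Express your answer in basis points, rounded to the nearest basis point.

By the Fisher equation, 1 + r = (1 + i)/(1 + π).
1 + r = 1.05800 / 1.05290 = 1.004844
r = 1.004844 − 1 = 0.4844%, i.e. 48 basis points.

48 basis points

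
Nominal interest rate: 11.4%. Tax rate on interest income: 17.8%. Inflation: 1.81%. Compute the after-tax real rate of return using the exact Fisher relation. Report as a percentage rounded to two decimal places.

After-tax nominal return = 11.4% × (1 − 0.178) = 9.3708%.
1 + r = 1.093708 / 1.01810 = 1.074264
After-tax real rate = 1.074264 − 1 → 7.43%.

7.43%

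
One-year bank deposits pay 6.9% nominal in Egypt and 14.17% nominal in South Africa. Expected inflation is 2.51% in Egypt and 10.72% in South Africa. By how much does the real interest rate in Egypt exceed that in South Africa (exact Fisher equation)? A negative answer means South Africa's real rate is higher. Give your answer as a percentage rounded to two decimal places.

Egypt: (1 + 0.0690)/(1 + 0.0251) − 1 = 4.2825%
South Africa: (1 + 0.1417)/(1 + 0.1072) − 1 = 3.1160%
Differential = 4.2825% − 3.1160% = 1.1665% → 1.17%.

1.17%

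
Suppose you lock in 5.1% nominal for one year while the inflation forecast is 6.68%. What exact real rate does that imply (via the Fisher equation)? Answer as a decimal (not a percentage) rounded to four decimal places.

By the Fisher equation, 1 + r = (1 + i)/(1 + π).
1 + r = 1.05100 / 1.06680 = 0.985189
r = 0.985189 − 1 = -1.4811%, i.e. -0.0148.

-0.0148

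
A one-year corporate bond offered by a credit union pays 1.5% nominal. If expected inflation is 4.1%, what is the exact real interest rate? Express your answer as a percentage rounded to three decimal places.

-2.498%

1 + r = 1.01500 / 1.04100 = 0.975024
r = 0.975024 − 1 = -2.4976%, i.e. -2.498%.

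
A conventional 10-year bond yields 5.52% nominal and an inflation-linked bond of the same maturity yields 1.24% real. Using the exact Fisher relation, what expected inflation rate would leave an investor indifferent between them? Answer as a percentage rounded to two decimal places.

4.23%

(1 + π) = (1 + i)/(1 + r) = 1.05520 / 1.01240 = 1.042276
Break-even inflation = 1.042276 − 1 → 4.23%.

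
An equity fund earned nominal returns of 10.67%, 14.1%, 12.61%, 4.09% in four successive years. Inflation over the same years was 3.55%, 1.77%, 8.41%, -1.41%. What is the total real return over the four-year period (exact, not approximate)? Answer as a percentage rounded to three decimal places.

Nominal growth factor = 1.1067 × 1.1410 × 1.1261 × 1.0409 = 1.480136
Price-level growth factor = 1.0355 × 1.0177 × 1.0841 × 0.9859 = 1.126347
Real growth factor = 1.480136 / 1.126347 = 1.314103
Total real return = 1.314103 − 1 → 31.410%.

31.410%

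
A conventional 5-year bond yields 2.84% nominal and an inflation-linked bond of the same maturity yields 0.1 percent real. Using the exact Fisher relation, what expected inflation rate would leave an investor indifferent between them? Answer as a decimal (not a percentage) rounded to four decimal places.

0.0274

(1 + π) = (1 + i)/(1 + r) = 1.02840 / 1.00100 = 1.027373
Break-even inflation = 1.027373 − 1 → 0.0274.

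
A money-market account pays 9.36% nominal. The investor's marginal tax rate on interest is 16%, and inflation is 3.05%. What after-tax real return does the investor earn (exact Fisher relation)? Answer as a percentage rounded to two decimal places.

After-tax nominal return = 9.36% × (1 − 0.16) = 7.8624%.
1 + r = 1.078624 / 1.03050 = 1.046700
After-tax real rate = 1.046700 − 1 → 4.67%.

4.67%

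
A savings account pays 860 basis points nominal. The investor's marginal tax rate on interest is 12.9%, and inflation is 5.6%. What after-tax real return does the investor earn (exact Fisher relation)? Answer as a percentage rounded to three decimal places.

1.790%

After-tax nominal return = 8.6% × (1 − 0.129) = 7.4906%.
1 + r = 1.074906 / 1.05600 = 1.017903
After-tax real rate = 1.017903 − 1 → 1.790%.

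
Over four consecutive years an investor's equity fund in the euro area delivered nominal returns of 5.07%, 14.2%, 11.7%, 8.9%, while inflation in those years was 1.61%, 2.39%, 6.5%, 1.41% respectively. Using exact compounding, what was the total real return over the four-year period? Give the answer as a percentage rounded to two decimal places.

Compound the nominal returns: 1.0507 × 1.1420 × 1.1170 × 1.0890 = 1.459573.
Compound inflation: 1.0161 × 1.0239 × 1.0650 × 1.0141 = 1.123633.
Deflate: 1.459573 / 1.123633 = 1.298977.
Total real return = 1.298977 − 1 → 29.90%.

29.90%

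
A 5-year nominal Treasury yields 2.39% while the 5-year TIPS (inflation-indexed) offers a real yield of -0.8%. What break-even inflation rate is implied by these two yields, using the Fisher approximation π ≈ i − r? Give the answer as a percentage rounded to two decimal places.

3.19%

π ≈ i − r = 2.39% − (-0.8%) → 3.19%.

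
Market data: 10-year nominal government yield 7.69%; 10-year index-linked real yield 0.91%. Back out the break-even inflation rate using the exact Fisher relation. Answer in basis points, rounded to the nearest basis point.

(1 + π) = (1 + i)/(1 + r) = 1.07690 / 1.00910 = 1.067189
Break-even inflation = 1.067189 − 1 → 672 basis points.

672 basis points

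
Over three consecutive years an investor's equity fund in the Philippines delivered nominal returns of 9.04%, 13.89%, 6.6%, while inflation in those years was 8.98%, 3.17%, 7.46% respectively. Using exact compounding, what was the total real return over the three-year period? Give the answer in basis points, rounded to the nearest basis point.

957 basis points

Compound the nominal returns: 1.0904 × 1.1389 × 1.0660 = 1.323819.
Compound inflation: 1.0898 × 1.0317 × 1.0746 = 1.208223.
Deflate: 1.323819 / 1.208223 = 1.095675.
Total real return = 1.095675 − 1 → 957 basis points.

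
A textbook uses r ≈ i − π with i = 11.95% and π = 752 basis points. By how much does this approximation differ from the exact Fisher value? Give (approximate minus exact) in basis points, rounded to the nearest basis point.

31 basis points

Approximate: r ≈ 11.950% − 7.520% = 4.4300%
Exact: (1 + 0.1195)/(1 + 0.0752) − 1 = 4.1202%
Error = 4.4300% − 4.1202% = 0.3098% → 31 basis points.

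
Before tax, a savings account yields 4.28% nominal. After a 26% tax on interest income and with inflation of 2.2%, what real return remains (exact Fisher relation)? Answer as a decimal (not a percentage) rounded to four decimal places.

0.0095

After-tax nominal return = 4.28% × (1 − 0.26) = 3.1672%.
1 + r = 1.031672 / 1.02200 = 1.009464
After-tax real rate = 1.009464 − 1 → 0.0095.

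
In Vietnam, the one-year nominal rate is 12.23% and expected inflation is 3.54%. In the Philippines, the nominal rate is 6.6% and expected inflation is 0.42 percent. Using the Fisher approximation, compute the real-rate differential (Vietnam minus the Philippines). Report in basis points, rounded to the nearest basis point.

251 basis points

Vietnam: 12.23% − 3.54% = 8.690%
The Philippines: 6.6% − 0.42% = 6.180%
Differential = 2.510% → 251 basis points.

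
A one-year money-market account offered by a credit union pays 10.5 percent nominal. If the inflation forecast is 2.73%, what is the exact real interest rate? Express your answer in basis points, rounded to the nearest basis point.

756 basis points

1 + r = 1.10500 / 1.02730 = 1.075635
r = 1.075635 − 1 = 7.5635%, i.e. 756 basis points.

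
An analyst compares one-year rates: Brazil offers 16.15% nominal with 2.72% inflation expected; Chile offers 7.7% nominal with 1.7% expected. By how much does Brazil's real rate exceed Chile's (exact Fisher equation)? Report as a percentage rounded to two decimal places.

7.17%

Brazil: (1 + 0.1615)/(1 + 0.0272) − 1 = 13.0744%
Chile: (1 + 0.0770)/(1 + 0.0170) − 1 = 5.8997%
Differential = 13.0744% − 5.8997% = 7.1747% → 7.17%.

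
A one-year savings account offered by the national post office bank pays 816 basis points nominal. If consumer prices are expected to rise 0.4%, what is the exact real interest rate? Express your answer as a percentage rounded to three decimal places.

7.729%

By the Fisher identity, 1 + r = (1 + i)/(1 + π).
1 + r = 1.08160 / 1.00400 = 1.077291
r = 1.077291 − 1 = 7.7291%, i.e. 7.729%.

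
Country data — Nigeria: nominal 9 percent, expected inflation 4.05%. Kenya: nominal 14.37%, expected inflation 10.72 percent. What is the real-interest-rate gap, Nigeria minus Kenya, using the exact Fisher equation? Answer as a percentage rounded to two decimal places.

1.46%

Nigeria: (1 + 0.0900)/(1 + 0.0405) − 1 = 4.7573%
Kenya: (1 + 0.1437)/(1 + 0.1072) − 1 = 3.2966%
Differential = 4.7573% − 3.2966% = 1.4607% → 1.46%.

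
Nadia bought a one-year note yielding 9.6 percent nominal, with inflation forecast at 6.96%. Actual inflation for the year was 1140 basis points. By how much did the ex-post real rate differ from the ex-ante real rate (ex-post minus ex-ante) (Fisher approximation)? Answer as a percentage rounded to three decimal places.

-4.440%

Ex-ante: 9.6% − 6.96% = 2.640%
Ex-post: 9.6% − 11.4% = -1.800%
Difference (ex-post − ex-ante) = -4.4400% → -4.440%.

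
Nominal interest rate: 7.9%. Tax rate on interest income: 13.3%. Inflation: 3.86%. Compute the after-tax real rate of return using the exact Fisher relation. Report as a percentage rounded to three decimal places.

2.878%

After-tax nominal return = 7.9% × (1 − 0.133) = 6.8493%.
1 + r = 1.068493 / 1.03860 = 1.028782
After-tax real rate = 1.028782 − 1 → 2.878%.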